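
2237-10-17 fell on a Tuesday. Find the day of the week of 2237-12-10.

October 2237: 31 − 17 = 14 days remain.
Then November (30): 30 days.
December 1–10, 2237: 10 days.
Total: 14 + 30 + 10 = 54 days.
54 mod 7 = 5, so 5 days after Tuesday is Sunday.

Sunday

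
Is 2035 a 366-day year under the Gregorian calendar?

2035 is not a leap year.

No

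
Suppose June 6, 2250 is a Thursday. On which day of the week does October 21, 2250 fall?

Monday

June 2250: 30 − 6 = 24 days remain.
Then July (31), August (31), September (30): 31 + 31 + 30 = 92 days.
October 1–21, 2250: 21 days.
Total: 24 + 92 + 21 = 137 days.
137 mod 7 = 4, so 4 days after Thursday is Monday.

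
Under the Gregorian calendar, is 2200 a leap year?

No

2200 is not a leap year (divisible by 100 but not 400).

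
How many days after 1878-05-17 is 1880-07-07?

May 1878: 31 − 17 = 14 days remain.
Then 25 full months totalling 761 days.
July 1–7, 1880: 7 days.
Total: 14 + 761 + 7 = 782 days.

782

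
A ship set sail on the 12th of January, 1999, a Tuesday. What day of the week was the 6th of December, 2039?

Tuesday

Day-of-year of January 12, 1999: 12.
Day-of-year of December 6, 2039: 340.
1999 has 365 days, so 365 − 12 = 353 days remain in 1999.
Full years 2000–2038: 29 common + 10 leap = 29×365 + 10×366 = 14245 days.
Total: 353 + 14245 + 340 = 14938 days.
14938 is a multiple of 7, so the 6th of December, 2039 falls on the same weekday: Tuesday.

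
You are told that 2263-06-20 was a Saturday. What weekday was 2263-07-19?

Sunday

June 2263: 30 − 20 = 10 days remain.
July 1–19, 2263: 19 days.
Total: 10 + 19 = 29 days.
29 mod 7 = 1, so 1 day after Saturday is Sunday.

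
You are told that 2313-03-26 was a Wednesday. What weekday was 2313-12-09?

Tuesday

March 2313: 31 − 26 = 5 days remain.
Then April (30), May (31), June (30), July (31), August (31), September (30), October (31), November (30): 30 + 31 + 30 + 31 + 31 + 30 + 31 + 30 = 244 days.
December 1–9, 2313: 9 days.
Total: 5 + 244 + 9 = 258 days.
258 mod 7 = 6, so 6 days after Wednesday is Tuesday.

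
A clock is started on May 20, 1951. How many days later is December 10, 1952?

570

May 1951: 31 − 20 = 11 days remain.
Then 18 full months totalling 549 days.
December 1–10, 1952: 10 days.
Total: 11 + 549 + 10 = 570 days.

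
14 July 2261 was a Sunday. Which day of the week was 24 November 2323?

Day-of-year of July 14, 2261: 195.
Day-of-year of November 24, 2323: 328.
2261 has 365 days, so 365 − 195 = 170 days remain in 2261.
Full years 2262–2322: 47 common + 14 leap = 47×365 + 14×366 = 22279 days.
Total: 170 + 22279 + 328 = 22777 days.
22777 mod 7 = 6, so 6 days after Sunday is Saturday.

Saturday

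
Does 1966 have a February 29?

No

1966 is not a leap year.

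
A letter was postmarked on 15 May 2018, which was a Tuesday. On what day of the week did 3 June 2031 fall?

From May 15, 2018 to May 15, 2031: 13 years, of which 3 contain a Feb 29 — 10×365 + 3×366 = 4748 days.
May 2031: 31 − 15 = 16 days remain.
June 1–3, 2031: 3 days.
Residual: 19 days.
Total: 4767 days.
4767 is a multiple of 7, so 3 June 2031 falls on the same weekday: Tuesday.

Tuesday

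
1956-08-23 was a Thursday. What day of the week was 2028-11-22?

Wednesday

From August 23, 1956 to August 23, 2028: 72 years, of which 18 contain a Feb 29 — 54×365 + 18×366 = 26298 days.
(2000 is a leap year (divisible by 400).)
August 2028: 31 − 23 = 8 days remain.
Then September (30), October (31): 30 + 31 = 61 days.
November 1–22, 2028: 22 days.
Residual: 91 days.
Total: 26389 days.
26389 mod 7 = 6, so 6 days after Thursday is Wednesday.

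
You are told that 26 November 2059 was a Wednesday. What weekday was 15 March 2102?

Day-of-year of November 26, 2059: 330.
Day-of-year of March 15, 2102: 74.
2059 has 365 days, so 365 − 330 = 35 days remain in 2059.
Full years 2060–2101: 32 common + 10 leap = 32×365 + 10×366 = 15340 days.
Total: 35 + 15340 + 74 = 15449 days.
15449 is a multiple of 7, so 15 March 2102 falls on the same weekday: Wednesday.

Wednesday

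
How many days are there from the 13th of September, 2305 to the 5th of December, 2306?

448

Day-of-year of September 13, 2305: 256.
Day-of-year of December 5, 2306: 339.
2305 has 365 days, so 365 − 256 = 109 days remain in 2305.
Total: 109 + 339 = 448 days.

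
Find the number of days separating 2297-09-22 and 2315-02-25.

From September 22, 2297 to September 22, 2314: 17 years, of which 3 contain a Feb 29 — 14×365 + 3×366 = 6208 days.
(2300 is not a leap year (divisible by 100 but not 400).)
September 2314: 30 − 22 = 8 days remain.
Then October (31), November (30), December (31), January (31): 31 + 30 + 31 + 31 = 123 days.
February 1–25, 2315: 25 days (2315 is not a leap year).
Residual: 156 days.
Total: 6364 days.

6364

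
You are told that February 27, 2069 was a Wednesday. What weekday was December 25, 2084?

Monday

Day-of-year of February 27, 2069: 58.
Day-of-year of December 25, 2084: 360.
2069 has 365 days, so 365 − 58 = 307 days remain in 2069.
Full years 2070–2083: 11 common + 3 leap = 11×365 + 3×366 = 5113 days.
Total: 307 + 5113 + 360 = 5780 days.
5780 mod 7 = 5, so 5 days after Wednesday is Monday.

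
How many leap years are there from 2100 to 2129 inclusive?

Years divisible by 4 in [2100, 2129]: 2100, 2104, 2108, 2112, 2116, 2120, 2124, 2128.
Of these, 2100 is divisible by 100 but not 400, so not leap.
Leap years: 8 − 1 = 7.

7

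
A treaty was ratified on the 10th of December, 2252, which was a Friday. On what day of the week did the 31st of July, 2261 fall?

Wednesday

Day-of-year of December 10, 2252: 345.
Day-of-year of July 31, 2261: 212.
2252 has 366 days, so 366 − 345 = 21 days remain in 2252.
Full years 2253–2260: 6 common + 2 leap = 6×365 + 2×366 = 2922 days.
Total: 21 + 2922 + 212 = 3155 days.
3155 mod 7 = 5, so 5 days after Friday is Wednesday.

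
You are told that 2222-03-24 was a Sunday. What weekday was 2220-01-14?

Count forward from the earlier date (January 14, 2220) to the later (March 24, 2222):
January 14, 2220 → January 14, 2221: 366 days (2220 is a leap year).
January 14, 2221 → January 14, 2222: 365 days.
January 2222: 31 − 14 = 17 days remain.
Then February 2222 (28): 28 days.
March 1–24, 2222: 24 days.
Residual: 69 days.
Total: 800 days.
800 mod 7 = 2, so 2 days before Sunday is Friday.

Friday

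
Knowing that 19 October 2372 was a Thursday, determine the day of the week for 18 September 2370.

Count forward from the earlier date (September 18, 2370) to the later (October 19, 2372):
Day-of-year of September 18, 2370: 261.
Day-of-year of October 19, 2372: 293.
2370 has 365 days, so 365 − 261 = 104 days remain in 2370.
Full years: 2371: 365. Sum = 365.
Total: 104 + 365 + 293 = 762 days.
762 mod 7 = 6, so 6 days before Thursday is Friday.

Friday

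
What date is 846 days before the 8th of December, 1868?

the 15th of August, 1866

Count 846 days before December 8, 1868:
Day-of-year of August 15, 1866: 227.
Day-of-year of December 8, 1868: 343.
1866 has 365 days, so 365 − 227 = 138 days remain in 1866.
Full years: 1867: 365. Sum = 365.
Total: 138 + 365 + 343 = 846 days.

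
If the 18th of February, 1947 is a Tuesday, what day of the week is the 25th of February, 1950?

Day-of-year of February 18, 1947: 49.
Day-of-year of February 25, 1950: 56.
1947 has 365 days, so 365 − 49 = 316 days remain in 1947.
Full years: 1948: 366; 1949: 365. Sum = 731.
Total: 316 + 731 + 56 = 1103 days.
1103 mod 7 = 4, so 4 days after Tuesday is Saturday.

Saturday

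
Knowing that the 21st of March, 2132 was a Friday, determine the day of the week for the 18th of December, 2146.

From March 21, 2132 to March 21, 2146: 14 years, of which 3 contain a Feb 29 — 11×365 + 3×366 = 5113 days.
March 2146: 31 − 21 = 10 days remain.
Then April (30), May (31), June (30), July (31), August (31), September (30), October (31), November (30): 30 + 31 + 30 + 31 + 31 + 30 + 31 + 30 = 244 days.
December 1–18, 2146: 18 days.
Residual: 272 days.
Total: 5385 days.
5385 mod 7 = 2, so 2 days after Friday is Sunday.

Sunday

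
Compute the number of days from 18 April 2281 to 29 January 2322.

Day-of-year of April 18, 2281: 108.
Day-of-year of January 29, 2322: 29.
2281 has 365 days, so 365 − 108 = 257 days remain in 2281.
Full years 2282–2321: 31 common + 9 leap = 31×365 + 9×366 = 14609 days.
Total: 257 + 14609 + 29 = 14895 days.

14895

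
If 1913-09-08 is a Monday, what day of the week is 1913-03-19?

Wednesday

Count forward from the earlier date (March 19, 1913) to the later (September 8, 1913):
March 1913: 31 − 19 = 12 days remain.
Then April (30), May (31), June (30), July (31), August (31): 30 + 31 + 30 + 31 + 31 = 153 days.
September 1–8, 1913: 8 days.
Total: 12 + 153 + 8 = 173 days.
173 mod 7 = 5, so 5 days before Monday is Wednesday.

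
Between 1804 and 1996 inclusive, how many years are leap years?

Years divisible by 4: 1804, 1808, …, 1996 — 49 in all.
Of these, 1900 is divisible by 100 but not 400, so not leap.
Leap years: 49 − 1 = 48.

48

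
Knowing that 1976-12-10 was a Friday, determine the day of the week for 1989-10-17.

Day-of-year of December 10, 1976: 345.
Day-of-year of October 17, 1989: 290.
1976 has 366 days, so 366 − 345 = 21 days remain in 1976.
Full years 1977–1988: 9 common + 3 leap = 9×365 + 3×366 = 4383 days.
Total: 21 + 4383 + 290 = 4694 days.
4694 mod 7 = 4, so 4 days after Friday is Tuesday.

Tuesday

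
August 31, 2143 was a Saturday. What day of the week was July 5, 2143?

Friday

Count forward from the earlier date (July 5, 2143) to the later (August 31, 2143):
July 2143: 31 − 5 = 26 days remain.
August 1–31, 2143: 31 days.
Total: 26 + 31 = 57 days.
57 mod 7 = 1, so 1 day before Saturday is Friday.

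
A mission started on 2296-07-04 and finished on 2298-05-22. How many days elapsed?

Day-of-year of July 4, 2296: 186.
Day-of-year of May 22, 2298: 142.
2296 has 366 days, so 366 − 186 = 180 days remain in 2296.
Full years: 2297: 365. Sum = 365.
Total: 180 + 365 + 142 = 687 days.

687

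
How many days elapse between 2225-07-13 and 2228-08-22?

Day-of-year of July 13, 2225: 194.
Day-of-year of August 22, 2228: 235.
2225 has 365 days, so 365 − 194 = 171 days remain in 2225.
Full years: 2226: 365; 2227: 365. Sum = 730.
Total: 171 + 730 + 235 = 1136 days.

1136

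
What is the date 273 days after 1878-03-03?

1878-12-01

Count 273 days after March 3, 1878:
March 1878: 31 − 3 = 28 days remain.
Then April (30), May (31), June (30), July (31), August (31), September (30), October (31), November (30): 30 + 31 + 30 + 31 + 31 + 30 + 31 + 30 = 244 days.
December 1, 1878: 1 day.
Total: 28 + 244 + 1 = 273 days.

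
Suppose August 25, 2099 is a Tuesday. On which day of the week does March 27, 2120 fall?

Wednesday

Day-of-year of August 25, 2099: 237.
Day-of-year of March 27, 2120: 87.
2099 has 365 days, so 365 − 237 = 128 days remain in 2099.
Full years 2100–2119: 16 common + 4 leap = 16×365 + 4×366 = 7304 days.
Total: 128 + 7304 + 87 = 7519 days.
7519 mod 7 = 1, so 1 day after Tuesday is Wednesday.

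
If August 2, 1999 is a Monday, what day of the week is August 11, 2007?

Day-of-year of August 2, 1999: 214.
Day-of-year of August 11, 2007: 223.
1999 has 365 days, so 365 − 214 = 151 days remain in 1999.
Full years 2000–2006: 5 common + 2 leap = 5×365 + 2×366 = 2557 days.
Total: 151 + 2557 + 223 = 2931 days.
2931 mod 7 = 5, so 5 days after Monday is Saturday.

Saturday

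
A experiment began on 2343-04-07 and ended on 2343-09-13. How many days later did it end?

April 2343: 30 − 7 = 23 days remain.
Then May (31), June (30), July (31), August (31): 31 + 30 + 31 + 31 = 123 days.
September 1–13, 2343: 13 days.
Total: 23 + 123 + 13 = 159 days.

159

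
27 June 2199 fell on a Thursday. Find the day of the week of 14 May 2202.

Friday

Day-of-year of June 27, 2199: 178.
Day-of-year of May 14, 2202: 134.
2199 has 365 days, so 365 − 178 = 187 days remain in 2199.
Full years: 2200: 365; 2201: 365. Sum = 730.
Total: 187 + 730 + 134 = 1051 days.
1051 mod 7 = 1, so 1 day after Thursday is Friday.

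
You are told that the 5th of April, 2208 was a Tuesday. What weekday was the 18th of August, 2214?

Thursday

Day-of-year of April 5, 2208: 96.
Day-of-year of August 18, 2214: 230.
2208 has 366 days, so 366 − 96 = 270 days remain in 2208.
Full years: 2209: 365; 2210: 365; 2211: 365; 2212: 366; 2213: 365. Sum = 1826.
Total: 270 + 1826 + 230 = 2326 days.
2326 mod 7 = 2, so 2 days after Tuesday is Thursday.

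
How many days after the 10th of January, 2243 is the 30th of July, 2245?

932

Day-of-year of January 10, 2243: 10.
Day-of-year of July 30, 2245: 211.
2243 has 365 days, so 365 − 10 = 355 days remain in 2243.
Full years: 2244: 366. Sum = 366.
Total: 355 + 366 + 211 = 932 days.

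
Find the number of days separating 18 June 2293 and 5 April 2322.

10517

From June 18, 2293 to June 18, 2321: 28 years, of which 6 contain a Feb 29 — 22×365 + 6×366 = 10226 days.
(2300 is not a leap year (divisible by 100 but not 400).)
June 2321: 30 − 18 = 12 days remain.
Then 9 full months totalling 274 days.
April 1–5, 2322: 5 days.
Residual: 291 days.
Total: 10517 days.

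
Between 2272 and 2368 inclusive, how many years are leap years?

Years divisible by 4: 2272, 2276, …, 2368 — 25 in all.
Of these, 2300 is divisible by 100 but not 400, so not leap.
Leap years: 25 − 1 = 24.

24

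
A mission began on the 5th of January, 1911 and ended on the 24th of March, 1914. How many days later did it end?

January 5, 1911 → January 5, 1912: 365 days.
January 5, 1912 → January 5, 1913: 366 days (1912 is a leap year).
January 5, 1913 → January 5, 1914: 365 days.
January 1914: 31 − 5 = 26 days remain.
Then February 1914 (28): 28 days.
March 1–24, 1914: 24 days.
Residual: 78 days.
Total: 1174 days.

1174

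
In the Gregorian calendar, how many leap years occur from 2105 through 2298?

Years divisible by 4: 2108, 2112, …, 2296 — 48 in all.
Of these, 2200 is divisible by 100 but not 400, so not leap.
Leap years: 48 − 1 = 47.

47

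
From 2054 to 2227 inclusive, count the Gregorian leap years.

41

Years divisible by 4: 2056, 2060, …, 2224 — 43 in all.
Of these, 2100, 2200 are divisible by 100 but not 400, so not leap.
Leap years: 43 − 2 = 41.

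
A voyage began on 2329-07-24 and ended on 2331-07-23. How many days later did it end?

729

Day-of-year of July 24, 2329: 205.
Day-of-year of July 23, 2331: 204.
2329 has 365 days, so 365 − 205 = 160 days remain in 2329.
Full years: 2330: 365. Sum = 365.
Total: 160 + 365 + 204 = 729 days.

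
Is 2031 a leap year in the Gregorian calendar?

2031 is not a leap year.

No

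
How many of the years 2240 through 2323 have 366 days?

Years divisible by 4: 2240, 2244, …, 2320 — 21 in all.
Of these, 2300 is divisible by 100 but not 400, so not leap.
Leap years: 21 − 1 = 20.

20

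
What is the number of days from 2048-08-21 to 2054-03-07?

August 21, 2048 → August 21, 2049: 365 days.
August 21, 2049 → August 21, 2050: 365 days.
August 21, 2050 → August 21, 2051: 365 days.
August 21, 2051 → August 21, 2052: 366 days (2052 is a leap year).
August 21, 2052 → August 21, 2053: 365 days.
August 2053: 31 − 21 = 10 days remain.
Then September (30), October (31), November (30), December (31), January (31), February 2054 (28): 30 + 31 + 30 + 31 + 31 + 28 = 181 days.
March 1–7, 2054: 7 days.
Residual: 198 days.
Total: 2024 days.

2024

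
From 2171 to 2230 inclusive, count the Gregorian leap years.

14

Years divisible by 4: 2172, 2176, …, 2228 — 15 in all.
Of these, 2200 is divisible by 100 but not 400, so not leap.
Leap years: 15 − 1 = 14.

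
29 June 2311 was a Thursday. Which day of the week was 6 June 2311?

Count forward from the earlier date (June 6, 2311) to the later (June 29, 2311):
Within June 2311: 29 − 6 = 23 days.
23 mod 7 = 2, so 2 days before Thursday is Tuesday.

Tuesday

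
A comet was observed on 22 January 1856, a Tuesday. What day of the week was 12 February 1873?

Day-of-year of January 22, 1856: 22.
Day-of-year of February 12, 1873: 43.
1856 has 366 days, so 366 − 22 = 344 days remain in 1856.
Full years 1857–1872: 12 common + 4 leap = 12×365 + 4×366 = 5844 days.
Total: 344 + 5844 + 43 = 6231 days.
6231 mod 7 = 1, so 1 day after Tuesday is Wednesday.

Wednesday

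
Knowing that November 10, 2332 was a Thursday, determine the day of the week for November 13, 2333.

Day-of-year of November 10, 2332: 315.
Day-of-year of November 13, 2333: 317.
2332 has 366 days, so 366 − 315 = 51 days remain in 2332.
Total: 51 + 317 = 368 days.
368 mod 7 = 4, so 4 days after Thursday is Monday.

Monday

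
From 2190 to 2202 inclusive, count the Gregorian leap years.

2

Years divisible by 4 in [2190, 2202]: 2192, 2196, 2200.
Of these, 2200 is divisible by 100 but not 400, so not leap.
Leap years: 3 − 1 = 2.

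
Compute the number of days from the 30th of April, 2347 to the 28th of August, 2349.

851

April 2347: 30 − 30 = 0 days remain.
Then 27 full months totalling 823 days.
August 1–28, 2349: 28 days.
Total: 0 + 823 + 28 = 851 days.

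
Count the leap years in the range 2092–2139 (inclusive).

11

Years divisible by 4 in [2092, 2139]: 2092, 2096, 2100, 2104, 2108, 2112, 2116, 2120, 2124, 2128, 2132, 2136.
Of these, 2100 is divisible by 100 but not 400, so not leap.
Leap years: 12 − 1 = 11.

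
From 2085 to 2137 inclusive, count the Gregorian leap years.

12

Years divisible by 4: 2088, 2092, …, 2136 — 13 in all.
Of these, 2100 is divisible by 100 but not 400, so not leap.
Leap years: 13 − 1 = 12.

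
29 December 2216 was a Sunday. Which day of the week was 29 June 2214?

Count forward from the earlier date (June 29, 2214) to the later (December 29, 2216):
Day-of-year of June 29, 2214: 180.
Day-of-year of December 29, 2216: 364.
2214 has 365 days, so 365 − 180 = 185 days remain in 2214.
Full years: 2215: 365. Sum = 365.
Total: 185 + 365 + 364 = 914 days.
914 mod 7 = 4, so 4 days before Sunday is Wednesday.

Wednesday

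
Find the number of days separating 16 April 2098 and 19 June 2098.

64

April 2098: 30 − 16 = 14 days remain.
Then May (31): 31 days.
June 1–19, 2098: 19 days.
Total: 14 + 31 + 19 = 64 days.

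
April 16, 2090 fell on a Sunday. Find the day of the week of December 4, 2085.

Tuesday

Count forward from the earlier date (December 4, 2085) to the later (April 16, 2090):
December 4, 2085 → December 4, 2086: 365 days.
December 4, 2086 → December 4, 2087: 365 days.
December 4, 2087 → December 4, 2088: 366 days (2088 is a leap year).
December 4, 2088 → December 4, 2089: 365 days.
December 2089: 31 − 4 = 27 days remain.
Then January (31), February 2090 (28), March (31): 31 + 28 + 31 = 90 days.
April 1–16, 2090: 16 days.
Residual: 133 days.
Total: 1594 days.
1594 mod 7 = 5, so 5 days before Sunday is Tuesday.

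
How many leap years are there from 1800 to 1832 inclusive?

Years divisible by 4 in [1800, 1832]: 1800, 1804, 1808, 1812, 1816, 1820, 1824, 1828, 1832.
Of these, 1800 is divisible by 100 but not 400, so not leap.
Leap years: 9 − 1 = 8.

8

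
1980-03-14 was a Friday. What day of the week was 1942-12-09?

Wednesday

Count forward from the earlier date (December 9, 1942) to the later (March 14, 1980):
From December 9, 1942 to December 9, 1979: 37 years, of which 9 contain a Feb 29 — 28×365 + 9×366 = 13514 days.
December 1979: 31 − 9 = 22 days remain.
Then January (31), February 1980 (29): 31 + 29 = 60 days.
March 1–14, 1980: 14 days.
Residual: 96 days.
Total: 13610 days.
13610 mod 7 = 2, so 2 days before Friday is Wednesday.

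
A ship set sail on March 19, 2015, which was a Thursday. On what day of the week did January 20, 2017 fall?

March 2015: 31 − 19 = 12 days remain.
Then 21 full months totalling 641 days.
January 1–20, 2017: 20 days.
Total: 12 + 641 + 20 = 673 days.
673 mod 7 = 1, so 1 day after Thursday is Friday.

Friday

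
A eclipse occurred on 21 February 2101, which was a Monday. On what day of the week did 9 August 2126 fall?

Day-of-year of February 21, 2101: 52.
Day-of-year of August 9, 2126: 221.
2101 has 365 days, so 365 − 52 = 313 days remain in 2101.
Full years 2102–2125: 18 common + 6 leap = 18×365 + 6×366 = 8766 days.
Total: 313 + 8766 + 221 = 9300 days.
9300 mod 7 = 4, so 4 days after Monday is Friday.

Friday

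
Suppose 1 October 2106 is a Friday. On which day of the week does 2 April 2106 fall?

Count forward from the earlier date (April 2, 2106) to the later (October 1, 2106):
April 2106: 30 − 2 = 28 days remain.
Then May (31), June (30), July (31), August (31), September (30): 31 + 30 + 31 + 31 + 30 = 153 days.
October 1, 2106: 1 day.
Total: 28 + 153 + 1 = 182 days.
182 is a multiple of 7, so 2 April 2106 falls on the same weekday: Friday.

Friday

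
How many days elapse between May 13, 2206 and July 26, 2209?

Day-of-year of May 13, 2206: 133.
Day-of-year of July 26, 2209: 207.
2206 has 365 days, so 365 − 133 = 232 days remain in 2206.
Full years: 2207: 365; 2208: 366. Sum = 731.
Total: 232 + 731 + 207 = 1170 days.

1170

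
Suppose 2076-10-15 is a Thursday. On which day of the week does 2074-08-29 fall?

Count forward from the earlier date (August 29, 2074) to the later (October 15, 2076):
August 29, 2074 → August 29, 2075: 365 days.
August 29, 2075 → August 29, 2076: 366 days (2076 is a leap year).
August 2076: 31 − 29 = 2 days remain.
Then September (30): 30 days.
October 1–15, 2076: 15 days.
Residual: 47 days.
Total: 778 days.
778 mod 7 = 1, so 1 day before Thursday is Wednesday.

Wednesday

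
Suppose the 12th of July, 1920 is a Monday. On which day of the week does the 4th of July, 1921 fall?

July 1920: 31 − 12 = 19 days remain.
Then 11 full months totalling 334 days.
July 1–4, 1921: 4 days.
Residual: 357 days.
Total: 357 days.
357 is a multiple of 7, so the 4th of July, 1921 falls on the same weekday: Monday.

Monday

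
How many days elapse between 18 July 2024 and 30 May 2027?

July 18, 2024 → July 18, 2025: 365 days.
July 18, 2025 → July 18, 2026: 365 days.
July 2026: 31 − 18 = 13 days remain.
Then 9 full months totalling 273 days.
May 1–30, 2027: 30 days.
Residual: 316 days.
Total: 1046 days.

1046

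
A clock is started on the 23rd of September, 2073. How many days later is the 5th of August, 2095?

7986

Day-of-year of September 23, 2073: 266.
Day-of-year of August 5, 2095: 217.
2073 has 365 days, so 365 − 266 = 99 days remain in 2073.
Full years 2074–2094: 16 common + 5 leap = 16×365 + 5×366 = 7670 days.
Total: 99 + 7670 + 217 = 7986 days.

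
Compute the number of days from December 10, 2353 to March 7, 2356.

December 10, 2353 → December 10, 2354: 365 days.
December 10, 2354 → December 10, 2355: 365 days.
December 2355: 31 − 10 = 21 days remain.
Then January (31), February 2356 (29): 31 + 29 = 60 days.
March 1–7, 2356: 7 days.
Residual: 88 days.
Total: 818 days.

818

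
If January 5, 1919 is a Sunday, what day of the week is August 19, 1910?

Friday

Count forward from the earlier date (August 19, 1910) to the later (January 5, 1919):
Day-of-year of August 19, 1910: 231.
Day-of-year of January 5, 1919: 5.
1910 has 365 days, so 365 − 231 = 134 days remain in 1910.
Full years 1911–1918: 6 common + 2 leap = 6×365 + 2×366 = 2922 days.
Total: 134 + 2922 + 5 = 3061 days.
3061 mod 7 = 2, so 2 days before Sunday is Friday.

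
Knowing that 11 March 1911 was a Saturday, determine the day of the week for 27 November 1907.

Wednesday

Count forward from the earlier date (November 27, 1907) to the later (March 11, 1911):
Day-of-year of November 27, 1907: 331.
Day-of-year of March 11, 1911: 70.
1907 has 365 days, so 365 − 331 = 34 days remain in 1907.
Full years: 1908: 366; 1909: 365; 1910: 365. Sum = 1096.
Total: 34 + 1096 + 70 = 1200 days.
1200 mod 7 = 3, so 3 days before Saturday is Wednesday.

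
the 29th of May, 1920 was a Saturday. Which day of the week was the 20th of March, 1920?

Count forward from the earlier date (March 20, 1920) to the later (May 29, 1920):
March 1920: 31 − 20 = 11 days remain.
Then April (30): 30 days.
May 1–29, 1920: 29 days.
Total: 11 + 30 + 29 = 70 days.
70 is a multiple of 7, so the 20th of March, 1920 falls on the same weekday: Saturday.

Saturday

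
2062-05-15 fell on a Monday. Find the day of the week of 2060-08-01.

Sunday

Count forward from the earlier date (August 1, 2060) to the later (May 15, 2062):
August 2060: 31 − 1 = 30 days remain.
Then 20 full months totalling 607 days.
May 1–15, 2062: 15 days.
Total: 30 + 607 + 15 = 652 days.
652 mod 7 = 1, so 1 day before Monday is Sunday.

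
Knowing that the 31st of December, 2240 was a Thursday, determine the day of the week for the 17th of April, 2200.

Thursday

Count forward from the earlier date (April 17, 2200) to the later (December 31, 2240):
Day-of-year of April 17, 2200: 107.
Day-of-year of December 31, 2240: 366.
2200 has 365 days, so 365 − 107 = 258 days remain in 2200.
Full years 2201–2239: 30 common + 9 leap = 30×365 + 9×366 = 14244 days.
Total: 258 + 14244 + 366 = 14868 days.
14868 is a multiple of 7, so the 17th of April, 2200 falls on the same weekday: Thursday.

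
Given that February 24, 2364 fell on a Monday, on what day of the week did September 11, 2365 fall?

February 24, 2364 → February 24, 2365: 366 days (2364 is a leap year).
February 2365: 28 − 24 = 4 days remain (2365 is not a leap year, so February has 28 days).
Then March (31), April (30), May (31), June (30), July (31), August (31): 31 + 30 + 31 + 30 + 31 + 31 = 184 days.
September 1–11, 2365: 11 days.
Residual: 199 days.
Total: 565 days.
565 mod 7 = 5, so 5 days after Monday is Saturday.

Saturday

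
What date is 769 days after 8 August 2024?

16 September 2026

Count 769 days after August 8, 2024:
August 8, 2024 → August 8, 2025: 365 days.
August 8, 2025 → August 8, 2026: 365 days.
August 2026: 31 − 8 = 23 days remain.
September 1–16, 2026: 16 days.
Residual: 39 days.
Total: 769 days.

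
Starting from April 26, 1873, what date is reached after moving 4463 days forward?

July 15, 1885

Count 4463 days after April 26, 1873:
Day-of-year of April 26, 1873: 116.
Day-of-year of July 15, 1885: 196.
1873 has 365 days, so 365 − 116 = 249 days remain in 1873.
Full years 1874–1884: 8 common + 3 leap = 8×365 + 3×366 = 4018 days.
Total: 249 + 4018 + 196 = 4463 days.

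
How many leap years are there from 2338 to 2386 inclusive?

12

Years divisible by 4 in [2338, 2386]: 2340, 2344, 2348, 2352, 2356, 2360, 2364, 2368, 2372, 2376, 2380, 2384.
No century exceptions apply. Count: 12.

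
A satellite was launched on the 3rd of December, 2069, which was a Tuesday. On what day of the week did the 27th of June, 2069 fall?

Thursday

Count forward from the earlier date (June 27, 2069) to the later (December 3, 2069):
June 2069: 30 − 27 = 3 days remain.
Then July (31), August (31), September (30), October (31), November (30): 31 + 31 + 30 + 31 + 30 = 153 days.
December 1–3, 2069: 3 days.
Total: 3 + 153 + 3 = 159 days.
159 mod 7 = 5, so 5 days before Tuesday is Thursday.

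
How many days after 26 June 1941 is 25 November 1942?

Day-of-year of June 26, 1941: 177.
Day-of-year of November 25, 1942: 329.
1941 has 365 days, so 365 − 177 = 188 days remain in 1941.
Total: 188 + 329 = 517 days.

517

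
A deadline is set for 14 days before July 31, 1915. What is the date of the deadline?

July 17, 1915

Count 14 days before July 31, 1915:
Within July 1915: 31 − 17 = 14 days.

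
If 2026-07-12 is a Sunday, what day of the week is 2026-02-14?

Count forward from the earlier date (February 14, 2026) to the later (July 12, 2026):
February 2026: 28 − 14 = 14 days remain (2026 is not a leap year, so February has 28 days).
Then March (31), April (30), May (31), June (30): 31 + 30 + 31 + 30 = 122 days.
July 1–12, 2026: 12 days.
Total: 14 + 122 + 12 = 148 days.
148 mod 7 = 1, so 1 day before Sunday is Saturday.

Saturday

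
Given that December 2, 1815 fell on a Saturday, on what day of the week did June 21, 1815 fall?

Wednesday

Count forward from the earlier date (June 21, 1815) to the later (December 2, 1815):
June 1815: 30 − 21 = 9 days remain.
Then July (31), August (31), September (30), October (31), November (30): 31 + 31 + 30 + 31 + 30 = 153 days.
December 1–2, 1815: 2 days.
Total: 9 + 153 + 2 = 164 days.
164 mod 7 = 3, so 3 days before Saturday is Wednesday.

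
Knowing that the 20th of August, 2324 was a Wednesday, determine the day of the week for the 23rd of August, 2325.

August 2324: 31 − 20 = 11 days remain.
Then 11 full months totalling 334 days.
August 1–23, 2325: 23 days.
Total: 11 + 334 + 23 = 368 days.
368 mod 7 = 4, so 4 days after Wednesday is Sunday.

Sunday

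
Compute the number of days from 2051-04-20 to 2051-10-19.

182

April 2051: 30 − 20 = 10 days remain.
Then May (31), June (30), July (31), August (31), September (30): 31 + 30 + 31 + 31 + 30 = 153 days.
October 1–19, 2051: 19 days.
Total: 10 + 153 + 19 = 182 days.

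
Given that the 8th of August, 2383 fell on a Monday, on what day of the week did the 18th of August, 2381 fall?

Count forward from the earlier date (August 18, 2381) to the later (August 8, 2383):
Day-of-year of August 18, 2381: 230.
Day-of-year of August 8, 2383: 220.
2381 has 365 days, so 365 − 230 = 135 days remain in 2381.
Full years: 2382: 365. Sum = 365.
Total: 135 + 365 + 220 = 720 days.
720 mod 7 = 6, so 6 days before Monday is Tuesday.

Tuesday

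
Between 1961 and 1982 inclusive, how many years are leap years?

Years divisible by 4 in [1961, 1982]: 1964, 1968, 1972, 1976, 1980.
No century exceptions apply. Count: 5.

5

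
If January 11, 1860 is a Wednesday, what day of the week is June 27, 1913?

From January 11, 1860 to January 11, 1913: 53 years, of which 13 contain a Feb 29 — 40×365 + 13×366 = 19358 days.
(1900 is not a leap year (divisible by 100 but not 400).)
January 1913: 31 − 11 = 20 days remain.
Then February 1913 (28), March (31), April (30), May (31): 28 + 31 + 30 + 31 = 120 days.
June 1–27, 1913: 27 days.
Residual: 167 days.
Total: 19525 days.
19525 mod 7 = 2, so 2 days after Wednesday is Friday.

Friday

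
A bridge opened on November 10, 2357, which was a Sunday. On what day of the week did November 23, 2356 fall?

Friday

Count forward from the earlier date (November 23, 2356) to the later (November 10, 2357):
November 2356: 30 − 23 = 7 days remain.
Then 11 full months totalling 335 days.
November 1–10, 2357: 10 days.
Residual: 352 days.
Total: 352 days.
352 mod 7 = 2, so 2 days before Sunday is Friday.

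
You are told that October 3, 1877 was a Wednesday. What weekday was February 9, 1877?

Count forward from the earlier date (February 9, 1877) to the later (October 3, 1877):
February 1877: 28 − 9 = 19 days remain (1877 is not a leap year, so February has 28 days).
Then March (31), April (30), May (31), June (30), July (31), August (31), September (30): 31 + 30 + 31 + 30 + 31 + 31 + 30 = 214 days.
October 1–3, 1877: 3 days.
Total: 19 + 214 + 3 = 236 days.
236 mod 7 = 5, so 5 days before Wednesday is Friday.

Friday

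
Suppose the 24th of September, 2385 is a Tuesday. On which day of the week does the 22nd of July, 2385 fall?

Count forward from the earlier date (July 22, 2385) to the later (September 24, 2385):
July 2385: 31 − 22 = 9 days remain.
Then August (31): 31 days.
September 1–24, 2385: 24 days.
Total: 9 + 31 + 24 = 64 days.
64 mod 7 = 1, so 1 day before Tuesday is Monday.

Monday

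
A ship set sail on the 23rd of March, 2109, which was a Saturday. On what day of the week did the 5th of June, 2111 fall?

Day-of-year of March 23, 2109: 82.
Day-of-year of June 5, 2111: 156.
2109 has 365 days, so 365 − 82 = 283 days remain in 2109.
Full years: 2110: 365. Sum = 365.
Total: 283 + 365 + 156 = 804 days.
804 mod 7 = 6, so 6 days after Saturday is Friday.

Friday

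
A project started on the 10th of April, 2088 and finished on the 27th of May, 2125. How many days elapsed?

13560

Day-of-year of April 10, 2088: 101.
Day-of-year of May 27, 2125: 147.
2088 has 366 days, so 366 − 101 = 265 days remain in 2088.
Full years 2089–2124: 28 common + 8 leap = 28×365 + 8×366 = 13148 days.
Total: 265 + 13148 + 147 = 13560 days.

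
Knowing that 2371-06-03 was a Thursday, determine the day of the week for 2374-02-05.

Tuesday

June 3, 2371 → June 3, 2372: 366 days (2372 is a leap year).
June 3, 2372 → June 3, 2373: 365 days.
June 2373: 30 − 3 = 27 days remain.
Then July (31), August (31), September (30), October (31), November (30), December (31), January (31): 31 + 31 + 30 + 31 + 30 + 31 + 31 = 215 days.
February 1–5, 2374: 5 days (2374 is not a leap year).
Residual: 247 days.
Total: 978 days.
978 mod 7 = 5, so 5 days after Thursday is Tuesday.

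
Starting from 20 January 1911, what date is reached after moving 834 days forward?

3 May 1913

Count 834 days after January 20, 1911:
January 1911: 31 − 20 = 11 days remain.
Then 27 full months totalling 820 days.
May 1–3, 1913: 3 days.
Total: 11 + 820 + 3 = 834 days.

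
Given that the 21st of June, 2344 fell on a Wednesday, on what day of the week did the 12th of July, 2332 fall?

Tuesday

Count forward from the earlier date (July 12, 2332) to the later (June 21, 2344):
From July 12, 2332 to July 12, 2343: 11 years, of which 2 contain a Feb 29 — 9×365 + 2×366 = 4017 days.
July 2343: 31 − 12 = 19 days remain.
Then 10 full months totalling 305 days.
June 1–21, 2344: 21 days.
Residual: 345 days.
Total: 4362 days.
4362 mod 7 = 1, so 1 day before Wednesday is Tuesday.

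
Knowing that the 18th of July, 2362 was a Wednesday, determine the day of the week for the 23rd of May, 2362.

Wednesday

Count forward from the earlier date (May 23, 2362) to the later (July 18, 2362):
May 2362: 31 − 23 = 8 days remain.
Then June (30): 30 days.
July 1–18, 2362: 18 days.
Total: 8 + 30 + 18 = 56 days.
56 is a multiple of 7, so the 23rd of May, 2362 falls on the same weekday: Wednesday.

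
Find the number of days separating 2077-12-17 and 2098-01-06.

From December 17, 2077 to December 17, 2097: 20 years, of which 5 contain a Feb 29 — 15×365 + 5×366 = 7305 days.
December 2097: 31 − 17 = 14 days remain.
January 1–6, 2098: 6 days.
Residual: 20 days.
Total: 7325 days.

7325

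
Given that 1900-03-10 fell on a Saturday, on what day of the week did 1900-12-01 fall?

Saturday

March 1900: 31 − 10 = 21 days remain.
Then April (30), May (31), June (30), July (31), August (31), September (30), October (31), November (30): 30 + 31 + 30 + 31 + 31 + 30 + 31 + 30 = 244 days.
December 1, 1900: 1 day.
Total: 21 + 244 + 1 = 266 days.
266 is a multiple of 7, so 1900-12-01 falls on the same weekday: Saturday.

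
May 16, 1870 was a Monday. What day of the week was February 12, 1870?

Count forward from the earlier date (February 12, 1870) to the later (May 16, 1870):
February 1870: 28 − 12 = 16 days remain (1870 is not a leap year, so February has 28 days).
Then March (31), April (30): 31 + 30 = 61 days.
May 1–16, 1870: 16 days.
Total: 16 + 61 + 16 = 93 days.
93 mod 7 = 2, so 2 days before Monday is Saturday.

Saturday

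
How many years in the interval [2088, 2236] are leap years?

36

Years divisible by 4: 2088, 2092, …, 2236 — 38 in all.
Of these, 2100, 2200 are divisible by 100 but not 400, so not leap.
Leap years: 38 − 2 = 36.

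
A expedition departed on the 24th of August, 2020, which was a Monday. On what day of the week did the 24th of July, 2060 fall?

Saturday

Day-of-year of August 24, 2020: 237.
Day-of-year of July 24, 2060: 206.
2020 has 366 days, so 366 − 237 = 129 days remain in 2020.
Full years 2021–2059: 30 common + 9 leap = 30×365 + 9×366 = 14244 days.
Total: 129 + 14244 + 206 = 14579 days.
14579 mod 7 = 5, so 5 days after Monday is Saturday.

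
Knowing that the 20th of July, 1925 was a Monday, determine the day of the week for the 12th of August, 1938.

From July 20, 1925 to July 20, 1938: 13 years, of which 3 contain a Feb 29 — 10×365 + 3×366 = 4748 days.
July 1938: 31 − 20 = 11 days remain.
August 1–12, 1938: 12 days.
Residual: 23 days.
Total: 4771 days.
4771 mod 7 = 4, so 4 days after Monday is Friday.

Friday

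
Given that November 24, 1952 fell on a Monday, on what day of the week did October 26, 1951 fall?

Friday

Count forward from the earlier date (October 26, 1951) to the later (November 24, 1952):
October 26, 1951 → October 26, 1952: 366 days (1952 is a leap year).
October 1952: 31 − 26 = 5 days remain.
November 1–24, 1952: 24 days.
Residual: 29 days.
Total: 395 days.
395 mod 7 = 3, so 3 days before Monday is Friday.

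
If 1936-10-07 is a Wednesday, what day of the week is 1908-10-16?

Friday

Count forward from the earlier date (October 16, 1908) to the later (October 7, 1936):
From October 16, 1908 to October 16, 1935: 27 years, of which 6 contain a Feb 29 — 21×365 + 6×366 = 9861 days.
October 1935: 31 − 16 = 15 days remain.
Then 11 full months totalling 335 days.
October 1–7, 1936: 7 days.
Residual: 357 days.
Total: 10218 days.
10218 mod 7 = 5, so 5 days before Wednesday is Friday.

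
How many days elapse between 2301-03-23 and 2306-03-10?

1813

March 23, 2301 → March 23, 2302: 365 days.
March 23, 2302 → March 23, 2303: 365 days.
March 23, 2303 → March 23, 2304: 366 days (2304 is a leap year).
March 23, 2304 → March 23, 2305: 365 days.
March 2305: 31 − 23 = 8 days remain.
Then 11 full months totalling 334 days.
March 1–10, 2306: 10 days.
Residual: 352 days.
Total: 1813 days.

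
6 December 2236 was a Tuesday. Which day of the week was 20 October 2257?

Tuesday

Day-of-year of December 6, 2236: 341.
Day-of-year of October 20, 2257: 293.
2236 has 366 days, so 366 − 341 = 25 days remain in 2236.
Full years 2237–2256: 15 common + 5 leap = 15×365 + 5×366 = 7305 days.
Total: 25 + 7305 + 293 = 7623 days.
7623 is a multiple of 7, so 20 October 2257 falls on the same weekday: Tuesday.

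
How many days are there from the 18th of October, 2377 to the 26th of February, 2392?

Day-of-year of October 18, 2377: 291.
Day-of-year of February 26, 2392: 57.
2377 has 365 days, so 365 − 291 = 74 days remain in 2377.
Full years 2378–2391: 11 common + 3 leap = 11×365 + 3×366 = 5113 days.
Total: 74 + 5113 + 57 = 5244 days.

5244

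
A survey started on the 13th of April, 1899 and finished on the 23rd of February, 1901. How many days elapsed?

681

April 1899: 30 − 13 = 17 days remain.
Then 21 full months totalling 641 days.
February 1–23, 1901: 23 days (1901 is not a leap year).
Total: 17 + 641 + 23 = 681 days.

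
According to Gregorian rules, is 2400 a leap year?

Yes

2400 is a leap year (divisible by 400).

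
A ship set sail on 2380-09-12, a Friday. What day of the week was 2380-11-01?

September 2380: 30 − 12 = 18 days remain.
Then October (31): 31 days.
November 1, 2380: 1 day.
Total: 18 + 31 + 1 = 50 days.
50 mod 7 = 1, so 1 day after Friday is Saturday.

Saturday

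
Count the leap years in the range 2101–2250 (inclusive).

Years divisible by 4: 2104, 2108, …, 2248 — 37 in all.
Of these, 2200 is divisible by 100 but not 400, so not leap.
Leap years: 37 − 1 = 36.

36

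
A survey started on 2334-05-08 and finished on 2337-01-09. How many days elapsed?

Day-of-year of May 8, 2334: 128.
Day-of-year of January 9, 2337: 9.
2334 has 365 days, so 365 − 128 = 237 days remain in 2334.
Full years: 2335: 365; 2336: 366. Sum = 731.
Total: 237 + 731 + 9 = 977 days.

977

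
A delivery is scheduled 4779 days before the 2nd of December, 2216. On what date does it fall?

the 2nd of November, 2203

Count 4779 days before December 2, 2216:
Day-of-year of November 2, 2203: 306.
Day-of-year of December 2, 2216: 337.
2203 has 365 days, so 365 − 306 = 59 days remain in 2203.
Full years 2204–2215: 9 common + 3 leap = 9×365 + 3×366 = 4383 days.
Total: 59 + 4383 + 337 = 4779 days.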